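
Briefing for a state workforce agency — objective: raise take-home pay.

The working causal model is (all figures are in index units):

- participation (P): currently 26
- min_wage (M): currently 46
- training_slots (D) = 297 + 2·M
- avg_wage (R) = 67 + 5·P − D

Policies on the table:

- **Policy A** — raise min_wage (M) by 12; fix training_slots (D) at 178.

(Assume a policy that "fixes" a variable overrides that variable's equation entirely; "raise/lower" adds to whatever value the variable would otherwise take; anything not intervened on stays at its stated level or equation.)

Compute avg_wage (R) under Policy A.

Policy A (M + 12, D := 178):
  P = 26
  M = 46 + 12 = 58
  D = 178
  R = 67 + 5·26 − 178 = 19

19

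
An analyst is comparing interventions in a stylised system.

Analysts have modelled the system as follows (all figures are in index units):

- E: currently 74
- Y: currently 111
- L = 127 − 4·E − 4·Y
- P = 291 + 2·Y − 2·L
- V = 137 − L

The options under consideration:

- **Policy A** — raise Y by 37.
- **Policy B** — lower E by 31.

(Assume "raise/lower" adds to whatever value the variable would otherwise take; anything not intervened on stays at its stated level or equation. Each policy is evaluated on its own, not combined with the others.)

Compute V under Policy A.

898

Policy A (Y + 37):
  E = 74
  Y = 111 + 37 = 148
  L = 127 − 4·74 − 4·148 = -761
  V = 137 − (-761) = 898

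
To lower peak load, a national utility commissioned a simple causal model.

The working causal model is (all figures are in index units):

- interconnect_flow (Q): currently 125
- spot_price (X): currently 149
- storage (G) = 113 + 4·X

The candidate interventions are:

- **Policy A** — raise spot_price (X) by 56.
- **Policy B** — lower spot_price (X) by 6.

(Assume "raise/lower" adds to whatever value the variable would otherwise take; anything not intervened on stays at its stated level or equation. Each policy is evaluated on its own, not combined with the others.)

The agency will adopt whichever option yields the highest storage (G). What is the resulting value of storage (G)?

933

Policy A (X + 56):
  X = 149 + 56 = 205
  G = 113 + 4·205 = 933
Policy B (X − 6):
  X = 149 − 6 = 143
  G = 113 + 4·143 = 685
Comparing — Policy A: G=933, Policy B: G=685. Highest is 933 (Policy A).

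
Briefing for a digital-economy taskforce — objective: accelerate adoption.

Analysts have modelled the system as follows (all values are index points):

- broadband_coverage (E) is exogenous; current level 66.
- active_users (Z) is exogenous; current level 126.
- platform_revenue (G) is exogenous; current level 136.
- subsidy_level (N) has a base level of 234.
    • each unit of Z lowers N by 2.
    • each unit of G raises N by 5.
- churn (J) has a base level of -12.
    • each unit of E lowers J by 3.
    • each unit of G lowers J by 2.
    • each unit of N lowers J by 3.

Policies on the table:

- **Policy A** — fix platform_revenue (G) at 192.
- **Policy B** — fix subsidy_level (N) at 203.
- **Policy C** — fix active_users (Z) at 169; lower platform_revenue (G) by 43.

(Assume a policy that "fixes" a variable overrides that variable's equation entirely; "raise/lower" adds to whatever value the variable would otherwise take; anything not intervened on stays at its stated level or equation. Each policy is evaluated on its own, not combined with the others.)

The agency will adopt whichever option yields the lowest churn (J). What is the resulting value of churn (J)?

Policy A (G := 192):
  E = 66
  Z = 126
  G = 192
  N = 234 − 2·126 + 5·192 = 942
  J = -12 − 3·66 − 2·192 − 3·942 = -3420
Policy B (N := 203):
  E = 66
  Z = 126
  G = 136
  N = 203
  J = -12 − 3·66 − 2·136 − 3·203 = -1091
Policy C (Z := 169, G − 43):
  E = 66
  Z = 169
  G = 136 − 43 = 93
  N = 234 − 2·169 + 5·93 = 361
  J = -12 − 3·66 − 2·93 − 3·361 = -1479
Comparing — Policy A: J=-3420, Policy B: J=-1091, Policy C: J=-1479. Lowest is -3420 (Policy A).

-3420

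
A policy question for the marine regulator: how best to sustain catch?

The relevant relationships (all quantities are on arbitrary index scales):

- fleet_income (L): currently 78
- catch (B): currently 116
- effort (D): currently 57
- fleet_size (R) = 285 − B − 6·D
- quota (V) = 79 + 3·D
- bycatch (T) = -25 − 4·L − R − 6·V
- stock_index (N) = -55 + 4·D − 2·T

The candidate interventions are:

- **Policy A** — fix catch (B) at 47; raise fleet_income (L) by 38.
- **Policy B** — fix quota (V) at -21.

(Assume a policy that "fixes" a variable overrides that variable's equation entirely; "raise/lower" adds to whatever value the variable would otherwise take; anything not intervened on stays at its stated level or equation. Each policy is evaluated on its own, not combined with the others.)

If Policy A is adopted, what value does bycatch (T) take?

Policy A (B := 47, L + 38):
  L = 78 + 38 = 116
  B = 47
  D = 57
  R = 285 − 47 − 6·57 = -104
  V = 79 + 3·57 = 250
  T = -25 − 4·116 − (-104) − 6·250 = -1885

-1885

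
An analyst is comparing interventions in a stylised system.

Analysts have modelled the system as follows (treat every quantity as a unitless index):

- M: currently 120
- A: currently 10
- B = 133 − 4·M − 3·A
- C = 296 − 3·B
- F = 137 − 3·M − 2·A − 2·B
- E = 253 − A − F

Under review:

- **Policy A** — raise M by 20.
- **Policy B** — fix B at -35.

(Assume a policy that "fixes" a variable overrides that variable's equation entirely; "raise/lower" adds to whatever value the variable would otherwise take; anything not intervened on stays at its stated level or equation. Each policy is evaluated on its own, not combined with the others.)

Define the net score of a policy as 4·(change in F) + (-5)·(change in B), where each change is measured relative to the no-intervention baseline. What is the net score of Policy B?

Baseline:
  M = 120
  A = 10
  B = 133 − 4·120 − 3·10 = -377
  F = 137 − 3·120 − 2·10 − 2·(-377) = 511
Policy B (B := -35):
  M = 120
  A = 10
  B = -35
  F = 137 − 3·120 − 2·10 − 2·(-35) = -173
ΔF = -173 − 511 = -684; ΔB = -35 − (-377) = 342
Score = 4·(-684) + (-5)·342 = -4446

-4446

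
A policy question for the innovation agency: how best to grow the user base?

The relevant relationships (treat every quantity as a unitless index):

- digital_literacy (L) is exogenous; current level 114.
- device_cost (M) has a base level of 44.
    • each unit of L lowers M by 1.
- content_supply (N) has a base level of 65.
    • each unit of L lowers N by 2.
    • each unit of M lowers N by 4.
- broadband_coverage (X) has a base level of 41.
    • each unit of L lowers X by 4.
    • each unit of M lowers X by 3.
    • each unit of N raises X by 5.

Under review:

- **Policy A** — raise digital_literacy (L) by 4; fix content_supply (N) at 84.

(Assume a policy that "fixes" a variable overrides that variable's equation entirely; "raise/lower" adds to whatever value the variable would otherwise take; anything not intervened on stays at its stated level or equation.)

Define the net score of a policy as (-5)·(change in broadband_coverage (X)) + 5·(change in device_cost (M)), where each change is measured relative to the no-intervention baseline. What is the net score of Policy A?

Baseline:
  L = 114
  M = 44 − 114 = -70
  N = 65 − 2·114 − 4·(-70) = 117
  X = 41 − 4·114 − 3·(-70) + 5·117 = 380
Policy A (L + 4, N := 84):
  L = 114 + 4 = 118
  M = 44 − 118 = -74
  N = 84
  X = 41 − 4·118 − 3·(-74) + 5·84 = 211
ΔX = 211 − 380 = -169; ΔM = -74 − (-70) = -4
Score = (-5)·(-169) + 5·(-4) = 825

825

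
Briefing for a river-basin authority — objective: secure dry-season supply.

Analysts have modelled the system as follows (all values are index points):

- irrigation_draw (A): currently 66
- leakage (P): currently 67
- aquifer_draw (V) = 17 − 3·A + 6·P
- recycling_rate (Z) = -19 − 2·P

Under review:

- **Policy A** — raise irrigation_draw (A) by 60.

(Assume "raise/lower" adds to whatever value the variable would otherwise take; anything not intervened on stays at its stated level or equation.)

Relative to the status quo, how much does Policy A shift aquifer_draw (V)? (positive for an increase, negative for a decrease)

-180

Baseline:
  A = 66
  P = 67
  V = 17 − 3·66 + 6·67 = 221
Policy A (A + 60):
  A = 66 + 60 = 126
  P = 67
  V = 17 − 3·126 + 6·67 = 41
Change in V: 41 − 221 = -180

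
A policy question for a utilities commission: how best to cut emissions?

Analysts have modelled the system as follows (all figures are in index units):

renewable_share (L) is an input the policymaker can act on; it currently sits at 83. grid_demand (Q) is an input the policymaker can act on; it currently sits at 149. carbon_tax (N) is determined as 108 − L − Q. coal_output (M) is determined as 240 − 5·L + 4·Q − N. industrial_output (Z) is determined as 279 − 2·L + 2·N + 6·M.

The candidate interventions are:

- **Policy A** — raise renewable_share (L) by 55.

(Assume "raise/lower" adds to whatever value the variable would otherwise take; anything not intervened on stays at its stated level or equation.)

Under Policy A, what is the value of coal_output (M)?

Policy A (L + 55):
  L = 83 + 55 = 138
  Q = 149
  N = 108 − 138 − 149 = -179
  M = 240 − 5·138 + 4·149 − (-179) = 325

325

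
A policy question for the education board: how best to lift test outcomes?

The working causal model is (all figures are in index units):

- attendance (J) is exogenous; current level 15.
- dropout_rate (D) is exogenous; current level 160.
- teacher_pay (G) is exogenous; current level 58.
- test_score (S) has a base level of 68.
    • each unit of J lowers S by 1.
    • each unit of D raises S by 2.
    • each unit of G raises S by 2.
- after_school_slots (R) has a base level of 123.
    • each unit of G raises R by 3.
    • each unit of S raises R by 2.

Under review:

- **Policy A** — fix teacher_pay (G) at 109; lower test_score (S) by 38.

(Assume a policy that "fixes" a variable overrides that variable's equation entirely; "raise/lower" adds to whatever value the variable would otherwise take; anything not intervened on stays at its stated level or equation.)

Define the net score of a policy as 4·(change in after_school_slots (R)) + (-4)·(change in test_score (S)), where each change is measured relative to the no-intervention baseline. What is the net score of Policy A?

868

Baseline:
  J = 15
  D = 160
  G = 58
  S = 68 − 15 + 2·160 + 2·58 = 489
  R = 123 + 3·58 + 2·489 = 1275
Policy A (G := 109, S − 38):
  J = 15
  D = 160
  G = 109
  S = 68 − 15 + 2·160 + 2·109 (−38 from intervention) = 553
  R = 123 + 3·109 + 2·553 = 1556
ΔR = 1556 − 1275 = 281; ΔS = 553 − 489 = 64
Score = 4·281 + (-4)·64 = 868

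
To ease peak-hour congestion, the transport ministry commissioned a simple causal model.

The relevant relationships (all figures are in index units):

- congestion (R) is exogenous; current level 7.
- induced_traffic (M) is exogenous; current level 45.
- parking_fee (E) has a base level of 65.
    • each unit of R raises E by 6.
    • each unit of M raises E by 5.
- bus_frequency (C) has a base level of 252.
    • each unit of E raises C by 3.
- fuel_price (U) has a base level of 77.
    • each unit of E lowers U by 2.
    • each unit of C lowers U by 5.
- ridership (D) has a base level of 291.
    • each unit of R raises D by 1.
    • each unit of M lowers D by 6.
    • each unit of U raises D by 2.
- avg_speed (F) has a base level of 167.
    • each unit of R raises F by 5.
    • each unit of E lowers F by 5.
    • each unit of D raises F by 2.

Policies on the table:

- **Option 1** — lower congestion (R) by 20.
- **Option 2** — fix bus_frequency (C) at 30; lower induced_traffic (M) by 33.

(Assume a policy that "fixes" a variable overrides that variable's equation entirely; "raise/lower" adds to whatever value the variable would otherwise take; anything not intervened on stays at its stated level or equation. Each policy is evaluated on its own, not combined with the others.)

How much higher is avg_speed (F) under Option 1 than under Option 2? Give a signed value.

-18281

Option 1 (R − 20):
  R = 7 − 20 = -13
  M = 45
  E = 65 + 6·(-13) + 5·45 = 212
  C = 252 + 3·212 = 888
  U = 77 − 2·212 − 5·888 = -4787
  D = 291 + (-13) − 6·45 + 2·(-4787) = -9566
  F = 167 + 5·(-13) − 5·212 + 2·(-9566) = -20090
Option 2 (C := 30, M − 33):
  R = 7
  M = 45 − 33 = 12
  E = 65 + 6·7 + 5·12 = 167
  C = 30
  U = 77 − 2·167 − 5·30 = -407
  D = 291 + 7 − 6·12 + 2·(-407) = -588
  F = 167 + 5·7 − 5·167 + 2·(-588) = -1809
F: -20090 − (-1809) = -18281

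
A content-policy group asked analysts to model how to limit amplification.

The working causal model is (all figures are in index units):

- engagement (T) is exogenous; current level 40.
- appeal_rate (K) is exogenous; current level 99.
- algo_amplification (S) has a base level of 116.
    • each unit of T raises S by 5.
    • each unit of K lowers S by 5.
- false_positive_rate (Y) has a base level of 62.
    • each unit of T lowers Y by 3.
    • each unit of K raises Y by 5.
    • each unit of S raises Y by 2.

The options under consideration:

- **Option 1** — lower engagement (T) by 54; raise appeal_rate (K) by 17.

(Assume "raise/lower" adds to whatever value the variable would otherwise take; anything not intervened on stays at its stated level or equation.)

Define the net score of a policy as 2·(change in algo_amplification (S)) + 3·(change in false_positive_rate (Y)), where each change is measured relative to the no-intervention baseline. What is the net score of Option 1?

Baseline:
  T = 40
  K = 99
  S = 116 + 5·40 − 5·99 = -179
  Y = 62 − 3·40 + 5·99 + 2·(-179) = 79
Option 1 (T − 54, K + 17):
  T = 40 − 54 = -14
  K = 99 + 17 = 116
  S = 116 + 5·(-14) − 5·116 = -534
  Y = 62 − 3·(-14) + 5·116 + 2·(-534) = -384
ΔS = -534 − (-179) = -355; ΔY = -384 − 79 = -463
Score = 2·(-355) + 3·(-463) = -2099

-2099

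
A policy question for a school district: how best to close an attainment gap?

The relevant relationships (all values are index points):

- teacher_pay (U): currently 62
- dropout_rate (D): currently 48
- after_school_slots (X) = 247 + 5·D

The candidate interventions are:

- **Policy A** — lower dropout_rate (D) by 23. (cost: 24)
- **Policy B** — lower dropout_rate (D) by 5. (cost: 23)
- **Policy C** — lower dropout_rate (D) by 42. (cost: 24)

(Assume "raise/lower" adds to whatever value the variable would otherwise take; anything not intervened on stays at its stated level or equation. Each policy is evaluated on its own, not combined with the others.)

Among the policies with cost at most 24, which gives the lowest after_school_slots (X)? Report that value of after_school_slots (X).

Policy A (D − 23):
  D = 48 − 23 = 25
  X = 247 + 5·25 = 372
Policy B (D − 5):
  D = 48 − 5 = 43
  X = 247 + 5·43 = 462
Policy C (D − 42):
  D = 48 − 42 = 6
  X = 247 + 5·6 = 277
Comparing — Policy A: X=372, Policy B: X=462, Policy C: X=277. Lowest is 277 (Policy C).

277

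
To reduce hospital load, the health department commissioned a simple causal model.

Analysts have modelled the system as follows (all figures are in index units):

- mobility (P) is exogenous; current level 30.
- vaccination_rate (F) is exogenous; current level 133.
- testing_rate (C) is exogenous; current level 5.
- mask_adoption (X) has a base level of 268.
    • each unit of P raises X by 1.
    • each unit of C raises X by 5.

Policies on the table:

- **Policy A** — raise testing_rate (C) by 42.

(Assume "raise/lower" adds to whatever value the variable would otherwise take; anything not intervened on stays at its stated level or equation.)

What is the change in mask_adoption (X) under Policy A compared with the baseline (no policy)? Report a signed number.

Baseline:
  P = 30
  C = 5
  X = 268 + 30 + 5·5 = 323
Policy A (C + 42):
  P = 30
  C = 5 + 42 = 47
  X = 268 + 30 + 5·47 = 533
Change in X: 533 − 323 = 210

210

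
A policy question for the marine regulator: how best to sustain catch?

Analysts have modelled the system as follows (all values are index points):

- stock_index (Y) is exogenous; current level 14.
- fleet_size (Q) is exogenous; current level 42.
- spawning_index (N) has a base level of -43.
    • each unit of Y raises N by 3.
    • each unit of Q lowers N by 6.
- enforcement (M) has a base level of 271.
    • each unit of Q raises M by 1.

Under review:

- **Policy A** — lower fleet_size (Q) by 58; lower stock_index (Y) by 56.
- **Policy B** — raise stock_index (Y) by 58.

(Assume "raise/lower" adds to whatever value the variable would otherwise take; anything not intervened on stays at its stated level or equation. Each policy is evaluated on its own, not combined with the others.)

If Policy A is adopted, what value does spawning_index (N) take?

-73

Policy A (Q − 58, Y − 56):
  Y = 14 − 56 = -42
  Q = 42 − 58 = -16
  N = -43 + 3·(-42) − 6·(-16) = -73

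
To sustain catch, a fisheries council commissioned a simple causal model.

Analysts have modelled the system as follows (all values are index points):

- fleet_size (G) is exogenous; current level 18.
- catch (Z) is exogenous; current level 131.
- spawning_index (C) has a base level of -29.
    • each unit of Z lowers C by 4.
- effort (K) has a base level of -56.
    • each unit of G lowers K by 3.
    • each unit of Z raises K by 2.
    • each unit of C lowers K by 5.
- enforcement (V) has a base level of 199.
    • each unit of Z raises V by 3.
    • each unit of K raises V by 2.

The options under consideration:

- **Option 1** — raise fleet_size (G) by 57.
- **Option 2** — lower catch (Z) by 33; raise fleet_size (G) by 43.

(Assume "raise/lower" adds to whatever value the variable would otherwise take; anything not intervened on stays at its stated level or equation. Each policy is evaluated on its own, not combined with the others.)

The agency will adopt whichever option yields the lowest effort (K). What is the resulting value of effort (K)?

2062

Option 1 (G + 57):
  G = 18 + 57 = 75
  Z = 131
  C = -29 − 4·131 = -553
  K = -56 − 3·75 + 2·131 − 5·(-553) = 2746
Option 2 (Z − 33, G + 43):
  G = 18 + 43 = 61
  Z = 131 − 33 = 98
  C = -29 − 4·98 = -421
  K = -56 − 3·61 + 2·98 − 5·(-421) = 2062
Comparing — Option 1: K=2746, Option 2: K=2062. Lowest is 2062 (Option 2).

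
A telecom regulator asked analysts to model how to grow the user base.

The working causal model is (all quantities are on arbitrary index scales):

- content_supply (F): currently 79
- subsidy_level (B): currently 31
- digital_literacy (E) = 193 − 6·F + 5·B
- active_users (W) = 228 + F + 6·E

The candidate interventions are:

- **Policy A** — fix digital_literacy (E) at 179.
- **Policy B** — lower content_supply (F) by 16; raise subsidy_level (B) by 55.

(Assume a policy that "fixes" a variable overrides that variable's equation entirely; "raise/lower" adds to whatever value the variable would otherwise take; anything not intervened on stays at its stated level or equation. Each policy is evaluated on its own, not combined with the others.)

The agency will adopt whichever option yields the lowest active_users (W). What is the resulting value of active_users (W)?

Policy A (E := 179):
  F = 79
  B = 31
  E = 179
  W = 228 + 79 + 6·179 = 1381
Policy B (F − 16, B + 55):
  F = 79 − 16 = 63
  B = 31 + 55 = 86
  E = 193 − 6·63 + 5·86 = 245
  W = 228 + 63 + 6·245 = 1761
Comparing — Policy A: W=1381, Policy B: W=1761. Lowest is 1381 (Policy A).

1381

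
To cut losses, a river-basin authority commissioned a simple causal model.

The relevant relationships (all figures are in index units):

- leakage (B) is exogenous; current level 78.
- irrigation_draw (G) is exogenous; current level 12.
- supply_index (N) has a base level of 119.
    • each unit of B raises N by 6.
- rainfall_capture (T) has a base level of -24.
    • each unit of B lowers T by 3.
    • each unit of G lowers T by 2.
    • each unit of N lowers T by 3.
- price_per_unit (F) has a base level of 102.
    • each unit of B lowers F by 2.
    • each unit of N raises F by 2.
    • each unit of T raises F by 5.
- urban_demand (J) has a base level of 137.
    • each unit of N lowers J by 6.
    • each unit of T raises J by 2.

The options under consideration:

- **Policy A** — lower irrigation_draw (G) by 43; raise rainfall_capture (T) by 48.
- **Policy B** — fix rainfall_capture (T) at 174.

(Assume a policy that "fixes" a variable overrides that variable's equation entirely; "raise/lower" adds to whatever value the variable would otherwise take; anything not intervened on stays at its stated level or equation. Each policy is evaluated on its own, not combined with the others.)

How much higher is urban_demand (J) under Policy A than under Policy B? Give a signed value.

-4166

Policy A (G − 43, T + 48):
  B = 78
  G = 12 − 43 = -31
  N = 119 + 6·78 = 587
  T = -24 − 3·78 − 2·(-31) − 3·587 (+48 from intervention) = -1909
  J = 137 − 6·587 + 2·(-1909) = -7203
Policy B (T := 174):
  B = 78
  G = 12
  N = 119 + 6·78 = 587
  T = 174
  J = 137 − 6·587 + 2·174 = -3037
J: -7203 − (-3037) = -4166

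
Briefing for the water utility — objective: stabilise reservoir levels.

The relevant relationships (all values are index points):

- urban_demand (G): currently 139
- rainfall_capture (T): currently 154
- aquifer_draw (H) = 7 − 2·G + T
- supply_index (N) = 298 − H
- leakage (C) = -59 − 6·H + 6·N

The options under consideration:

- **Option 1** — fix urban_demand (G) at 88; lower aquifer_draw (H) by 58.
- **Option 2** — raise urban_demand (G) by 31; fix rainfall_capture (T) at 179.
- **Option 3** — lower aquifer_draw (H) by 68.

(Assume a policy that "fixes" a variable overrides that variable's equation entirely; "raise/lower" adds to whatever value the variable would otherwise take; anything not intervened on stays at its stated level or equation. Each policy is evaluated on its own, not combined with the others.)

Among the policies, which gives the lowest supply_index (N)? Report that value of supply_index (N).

371

Option 1 (G := 88, H − 58):
  G = 88
  T = 154
  H = 7 − 2·88 + 154 (−58 from intervention) = -73
  N = 298 − (-73) = 371
Option 2 (G + 31, T := 179):
  G = 139 + 31 = 170
  T = 179
  H = 7 − 2·170 + 179 = -154
  N = 298 − (-154) = 452
Option 3 (H − 68):
  G = 139
  T = 154
  H = 7 − 2·139 + 154 (−68 from intervention) = -185
  N = 298 − (-185) = 483
Comparing — Option 1: N=371, Option 2: N=452, Option 3: N=483. Lowest is 371 (Option 1).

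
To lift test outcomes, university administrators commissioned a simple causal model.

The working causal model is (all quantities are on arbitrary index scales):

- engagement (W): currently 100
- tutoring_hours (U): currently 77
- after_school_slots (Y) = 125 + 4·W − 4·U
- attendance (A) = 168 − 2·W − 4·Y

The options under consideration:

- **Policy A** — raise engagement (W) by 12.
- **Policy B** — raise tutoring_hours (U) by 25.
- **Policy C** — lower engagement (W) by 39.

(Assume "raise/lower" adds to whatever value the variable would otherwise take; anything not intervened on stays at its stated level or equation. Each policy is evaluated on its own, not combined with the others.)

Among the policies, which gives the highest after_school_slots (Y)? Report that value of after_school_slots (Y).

265

Policy A (W + 12):
  W = 100 + 12 = 112
  U = 77
  Y = 125 + 4·112 − 4·77 = 265
Policy B (U + 25):
  W = 100
  U = 77 + 25 = 102
  Y = 125 + 4·100 − 4·102 = 117
Policy C (W − 39):
  W = 100 − 39 = 61
  U = 77
  Y = 125 + 4·61 − 4·77 = 61
Comparing — Policy A: Y=265, Policy B: Y=117, Policy C: Y=61. Highest is 265 (Policy A).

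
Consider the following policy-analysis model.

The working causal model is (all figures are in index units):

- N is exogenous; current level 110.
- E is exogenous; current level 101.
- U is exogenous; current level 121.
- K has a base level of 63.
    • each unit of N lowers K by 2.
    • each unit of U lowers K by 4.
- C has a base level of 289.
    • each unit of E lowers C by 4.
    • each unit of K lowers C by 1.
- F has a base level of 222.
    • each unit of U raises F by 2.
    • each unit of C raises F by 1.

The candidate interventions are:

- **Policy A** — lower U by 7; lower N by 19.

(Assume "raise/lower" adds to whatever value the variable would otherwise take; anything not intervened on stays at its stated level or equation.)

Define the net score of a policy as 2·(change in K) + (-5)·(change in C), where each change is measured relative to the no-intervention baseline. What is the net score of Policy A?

462

Baseline:
  N = 110
  E = 101
  U = 121
  K = 63 − 2·110 − 4·121 = -641
  C = 289 − 4·101 − (-641) = 526
Policy A (U − 7, N − 19):
  N = 110 − 19 = 91
  E = 101
  U = 121 − 7 = 114
  K = 63 − 2·91 − 4·114 = -575
  C = 289 − 4·101 − (-575) = 460
ΔK = -575 − (-641) = 66; ΔC = 460 − 526 = -66
Score = 2·66 + (-5)·(-66) = 462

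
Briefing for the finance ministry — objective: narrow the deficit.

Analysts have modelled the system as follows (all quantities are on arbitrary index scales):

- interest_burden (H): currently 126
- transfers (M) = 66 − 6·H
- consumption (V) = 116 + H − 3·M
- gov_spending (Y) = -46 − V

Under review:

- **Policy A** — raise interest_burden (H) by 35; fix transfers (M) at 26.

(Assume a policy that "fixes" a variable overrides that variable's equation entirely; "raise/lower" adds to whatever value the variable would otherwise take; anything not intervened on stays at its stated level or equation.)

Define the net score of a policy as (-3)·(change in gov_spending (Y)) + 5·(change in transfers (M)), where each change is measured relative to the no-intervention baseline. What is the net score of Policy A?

Baseline:
  H = 126
  M = 66 − 6·126 = -690
  V = 116 + 126 − 3·(-690) = 2312
  Y = -46 − 2312 = -2358
Policy A (H + 35, M := 26):
  H = 126 + 35 = 161
  M = 26
  V = 116 + 161 − 3·26 = 199
  Y = -46 − 199 = -245
ΔY = -245 − (-2358) = 2113; ΔM = 26 − (-690) = 716
Score = (-3)·2113 + 5·716 = -2759

-2759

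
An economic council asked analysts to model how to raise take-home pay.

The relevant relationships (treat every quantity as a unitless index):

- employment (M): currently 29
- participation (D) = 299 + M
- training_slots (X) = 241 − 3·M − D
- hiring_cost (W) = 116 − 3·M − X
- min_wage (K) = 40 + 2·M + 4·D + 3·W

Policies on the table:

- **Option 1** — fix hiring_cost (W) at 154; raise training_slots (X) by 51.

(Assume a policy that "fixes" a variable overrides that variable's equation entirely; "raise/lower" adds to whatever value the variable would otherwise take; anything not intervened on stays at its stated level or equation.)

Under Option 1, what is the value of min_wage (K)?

1872

Option 1 (W := 154, X + 51):
  M = 29
  D = 299 + 29 = 328
  X = 241 − 3·29 − 328 (+51 from intervention) = -123
  W = 154
  K = 40 + 2·29 + 4·328 + 3·154 = 1872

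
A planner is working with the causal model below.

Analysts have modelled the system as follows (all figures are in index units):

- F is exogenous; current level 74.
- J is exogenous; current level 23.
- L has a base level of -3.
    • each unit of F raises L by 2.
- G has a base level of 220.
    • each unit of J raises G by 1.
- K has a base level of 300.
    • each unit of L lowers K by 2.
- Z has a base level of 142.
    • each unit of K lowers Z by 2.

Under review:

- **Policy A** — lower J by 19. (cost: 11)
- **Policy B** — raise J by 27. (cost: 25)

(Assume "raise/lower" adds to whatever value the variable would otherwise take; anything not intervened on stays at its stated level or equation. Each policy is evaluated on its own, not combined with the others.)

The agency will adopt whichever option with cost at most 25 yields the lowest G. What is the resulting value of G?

Policy A (J − 19):
  J = 23 − 19 = 4
  G = 220 + 4 = 224
Policy B (J + 27):
  J = 23 + 27 = 50
  G = 220 + 50 = 270
Comparing — Policy A: G=224, Policy B: G=270. Lowest is 224 (Policy A).

224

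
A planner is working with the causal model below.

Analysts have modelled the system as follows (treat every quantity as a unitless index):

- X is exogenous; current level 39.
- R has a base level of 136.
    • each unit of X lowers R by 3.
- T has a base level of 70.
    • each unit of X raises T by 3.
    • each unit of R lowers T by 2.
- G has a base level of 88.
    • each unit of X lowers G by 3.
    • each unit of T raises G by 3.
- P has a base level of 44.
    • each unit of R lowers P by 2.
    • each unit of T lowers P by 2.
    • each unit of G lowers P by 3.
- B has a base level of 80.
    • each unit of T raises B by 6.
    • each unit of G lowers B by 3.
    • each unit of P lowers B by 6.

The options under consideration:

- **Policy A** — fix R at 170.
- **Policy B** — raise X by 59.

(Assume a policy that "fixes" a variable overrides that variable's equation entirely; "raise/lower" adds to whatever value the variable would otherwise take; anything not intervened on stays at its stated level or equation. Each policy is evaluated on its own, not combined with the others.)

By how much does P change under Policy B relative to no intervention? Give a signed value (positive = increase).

-4956

Baseline:
  X = 39
  R = 136 − 3·39 = 19
  T = 70 + 3·39 − 2·19 = 149
  G = 88 − 3·39 + 3·149 = 418
  P = 44 − 2·19 − 2·149 − 3·418 = -1546
Policy B (X + 59):
  X = 39 + 59 = 98
  R = 136 − 3·98 = -158
  T = 70 + 3·98 − 2·(-158) = 680
  G = 88 − 3·98 + 3·680 = 1834
  P = 44 − 2·(-158) − 2·680 − 3·1834 = -6502
Change in P: -6502 − (-1546) = -4956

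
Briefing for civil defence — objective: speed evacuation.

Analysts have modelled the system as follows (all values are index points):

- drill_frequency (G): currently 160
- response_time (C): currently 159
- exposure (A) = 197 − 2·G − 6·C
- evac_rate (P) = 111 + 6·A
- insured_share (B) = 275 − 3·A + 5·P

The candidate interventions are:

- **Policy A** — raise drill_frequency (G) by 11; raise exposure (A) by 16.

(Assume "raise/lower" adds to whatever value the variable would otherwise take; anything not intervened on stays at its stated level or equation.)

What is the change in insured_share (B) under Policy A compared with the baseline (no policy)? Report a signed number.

-162

Baseline:
  G = 160
  C = 159
  A = 197 − 2·160 − 6·159 = -1077
  P = 111 + 6·(-1077) = -6351
  B = 275 − 3·(-1077) + 5·(-6351) = -28249
Policy A (G + 11, A + 16):
  G = 160 + 11 = 171
  C = 159
  A = 197 − 2·171 − 6·159 (+16 from intervention) = -1083
  P = 111 + 6·(-1083) = -6387
  B = 275 − 3·(-1083) + 5·(-6387) = -28411
Change in B: -28411 − (-28249) = -162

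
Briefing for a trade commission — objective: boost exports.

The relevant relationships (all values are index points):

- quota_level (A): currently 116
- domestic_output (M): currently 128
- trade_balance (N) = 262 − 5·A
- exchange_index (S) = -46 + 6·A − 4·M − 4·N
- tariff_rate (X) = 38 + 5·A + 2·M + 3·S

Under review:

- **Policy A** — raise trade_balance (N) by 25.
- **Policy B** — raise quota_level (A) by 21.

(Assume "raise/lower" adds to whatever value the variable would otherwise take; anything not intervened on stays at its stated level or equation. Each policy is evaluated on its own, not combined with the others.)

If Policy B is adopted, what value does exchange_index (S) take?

Policy B (A + 21):
  A = 116 + 21 = 137
  M = 128
  N = 262 − 5·137 = -423
  S = -46 + 6·137 − 4·128 − 4·(-423) = 1956

1956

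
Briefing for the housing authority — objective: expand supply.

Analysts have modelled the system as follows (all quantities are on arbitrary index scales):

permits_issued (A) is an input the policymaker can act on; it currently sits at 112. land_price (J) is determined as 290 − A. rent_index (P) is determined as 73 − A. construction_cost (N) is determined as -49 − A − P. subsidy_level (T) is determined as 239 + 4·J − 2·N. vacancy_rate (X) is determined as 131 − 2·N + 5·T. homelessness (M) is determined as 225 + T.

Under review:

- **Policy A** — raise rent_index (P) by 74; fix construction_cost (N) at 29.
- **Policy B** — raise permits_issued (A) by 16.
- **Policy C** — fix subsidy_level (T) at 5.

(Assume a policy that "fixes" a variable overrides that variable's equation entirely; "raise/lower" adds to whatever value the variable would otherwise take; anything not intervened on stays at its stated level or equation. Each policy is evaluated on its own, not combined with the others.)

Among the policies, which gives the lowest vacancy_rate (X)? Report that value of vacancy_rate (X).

Policy A (P + 74, N := 29):
  A = 112
  J = 290 − 112 = 178
  P = 73 − 112 (+74 from intervention) = 35
  N = 29
  T = 239 + 4·178 − 2·29 = 893
  X = 131 − 2·29 + 5·893 = 4538
Policy B (A + 16):
  A = 112 + 16 = 128
  J = 290 − 128 = 162
  P = 73 − 128 = -55
  N = -49 − 128 − (-55) = -122
  T = 239 + 4·162 − 2·(-122) = 1131
  X = 131 − 2·(-122) + 5·1131 = 6030
Policy C (T := 5):
  A = 112
  J = 290 − 112 = 178
  P = 73 − 112 = -39
  N = -49 − 112 − (-39) = -122
  T = 5
  X = 131 − 2·(-122) + 5·5 = 400
Comparing — Policy A: X=4538, Policy B: X=6030, Policy C: X=400. Lowest is 400 (Policy C).

400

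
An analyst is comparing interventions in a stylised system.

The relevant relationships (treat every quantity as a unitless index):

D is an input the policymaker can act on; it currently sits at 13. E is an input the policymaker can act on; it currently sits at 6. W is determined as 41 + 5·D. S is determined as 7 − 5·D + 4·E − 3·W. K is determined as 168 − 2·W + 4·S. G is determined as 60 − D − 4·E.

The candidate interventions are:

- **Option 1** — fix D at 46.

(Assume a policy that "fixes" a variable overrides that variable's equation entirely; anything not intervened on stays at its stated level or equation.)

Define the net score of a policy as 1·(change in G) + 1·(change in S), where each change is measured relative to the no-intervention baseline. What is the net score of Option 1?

Baseline:
  D = 13
  E = 6
  W = 41 + 5·13 = 106
  S = 7 − 5·13 + 4·6 − 3·106 = -352
  G = 60 − 13 − 4·6 = 23
Option 1 (D := 46):
  D = 46
  E = 6
  W = 41 + 5·46 = 271
  S = 7 − 5·46 + 4·6 − 3·271 = -1012
  G = 60 − 46 − 4·6 = -10
ΔG = -10 − 23 = -33; ΔS = -1012 − (-352) = -660
Score = 1·(-33) + 1·(-660) = -693

-693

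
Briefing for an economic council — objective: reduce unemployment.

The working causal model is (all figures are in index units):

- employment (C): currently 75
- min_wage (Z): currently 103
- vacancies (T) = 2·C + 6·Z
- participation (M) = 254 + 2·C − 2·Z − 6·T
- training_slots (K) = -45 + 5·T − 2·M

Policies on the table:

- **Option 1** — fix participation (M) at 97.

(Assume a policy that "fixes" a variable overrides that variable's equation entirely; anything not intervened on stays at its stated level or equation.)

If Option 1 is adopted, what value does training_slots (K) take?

3601

Option 1 (M := 97):
  C = 75
  Z = 103
  T = 0 + 2·75 + 6·103 = 768
  M = 97
  K = -45 + 5·768 − 2·97 = 3601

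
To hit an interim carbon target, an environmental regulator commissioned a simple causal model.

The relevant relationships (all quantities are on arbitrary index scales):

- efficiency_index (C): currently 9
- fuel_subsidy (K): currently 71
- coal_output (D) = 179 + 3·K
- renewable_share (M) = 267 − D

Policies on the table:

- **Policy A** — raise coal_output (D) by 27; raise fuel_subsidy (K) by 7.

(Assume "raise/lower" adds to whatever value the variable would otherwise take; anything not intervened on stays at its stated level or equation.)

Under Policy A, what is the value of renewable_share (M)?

-173

Policy A (D + 27, K + 7):
  K = 71 + 7 = 78
  D = 179 + 3·78 (+27 from intervention) = 440
  M = 267 − 440 = -173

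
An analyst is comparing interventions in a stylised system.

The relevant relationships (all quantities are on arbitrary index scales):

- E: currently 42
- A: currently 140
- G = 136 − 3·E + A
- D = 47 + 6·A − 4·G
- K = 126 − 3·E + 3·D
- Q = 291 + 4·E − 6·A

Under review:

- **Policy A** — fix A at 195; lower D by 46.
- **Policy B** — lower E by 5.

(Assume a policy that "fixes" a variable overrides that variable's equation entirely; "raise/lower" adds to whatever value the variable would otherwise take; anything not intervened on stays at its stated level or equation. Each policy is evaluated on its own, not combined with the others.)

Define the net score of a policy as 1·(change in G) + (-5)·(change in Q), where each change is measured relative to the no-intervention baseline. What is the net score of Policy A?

1705

Baseline:
  E = 42
  A = 140
  G = 136 − 3·42 + 140 = 150
  Q = 291 + 4·42 − 6·140 = -381
Policy A (A := 195, D − 46):
  E = 42
  A = 195
  G = 136 − 3·42 + 195 = 205
  Q = 291 + 4·42 − 6·195 = -711
ΔG = 205 − 150 = 55; ΔQ = -711 − (-381) = -330
Score = 1·55 + (-5)·(-330) = 1705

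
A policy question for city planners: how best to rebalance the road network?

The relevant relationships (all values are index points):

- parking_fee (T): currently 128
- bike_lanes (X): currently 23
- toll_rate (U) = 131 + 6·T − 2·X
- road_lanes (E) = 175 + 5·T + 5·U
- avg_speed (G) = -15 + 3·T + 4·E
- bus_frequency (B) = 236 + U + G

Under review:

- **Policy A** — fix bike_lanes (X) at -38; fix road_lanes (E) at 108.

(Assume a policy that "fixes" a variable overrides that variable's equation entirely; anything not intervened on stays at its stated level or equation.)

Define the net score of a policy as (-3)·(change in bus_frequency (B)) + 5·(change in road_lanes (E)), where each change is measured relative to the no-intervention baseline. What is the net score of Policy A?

Baseline:
  T = 128
  X = 23
  U = 131 + 6·128 − 2·23 = 853
  E = 175 + 5·128 + 5·853 = 5080
  G = -15 + 3·128 + 4·5080 = 20689
  B = 236 + 853 + 20689 = 21778
Policy A (X := -38, E := 108):
  T = 128
  X = -38
  U = 131 + 6·128 − 2·(-38) = 975
  E = 108
  G = -15 + 3·128 + 4·108 = 801
  B = 236 + 975 + 801 = 2012
ΔB = 2012 − 21778 = -19766; ΔE = 108 − 5080 = -4972
Score = (-3)·(-19766) + 5·(-4972) = 34438

34438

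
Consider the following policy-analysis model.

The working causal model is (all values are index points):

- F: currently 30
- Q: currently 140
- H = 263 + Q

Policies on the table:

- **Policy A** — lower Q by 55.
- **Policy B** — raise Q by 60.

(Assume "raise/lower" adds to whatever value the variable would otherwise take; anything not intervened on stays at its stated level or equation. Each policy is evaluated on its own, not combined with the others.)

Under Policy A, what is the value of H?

Policy A (Q − 55):
  Q = 140 − 55 = 85
  H = 263 + 85 = 348

348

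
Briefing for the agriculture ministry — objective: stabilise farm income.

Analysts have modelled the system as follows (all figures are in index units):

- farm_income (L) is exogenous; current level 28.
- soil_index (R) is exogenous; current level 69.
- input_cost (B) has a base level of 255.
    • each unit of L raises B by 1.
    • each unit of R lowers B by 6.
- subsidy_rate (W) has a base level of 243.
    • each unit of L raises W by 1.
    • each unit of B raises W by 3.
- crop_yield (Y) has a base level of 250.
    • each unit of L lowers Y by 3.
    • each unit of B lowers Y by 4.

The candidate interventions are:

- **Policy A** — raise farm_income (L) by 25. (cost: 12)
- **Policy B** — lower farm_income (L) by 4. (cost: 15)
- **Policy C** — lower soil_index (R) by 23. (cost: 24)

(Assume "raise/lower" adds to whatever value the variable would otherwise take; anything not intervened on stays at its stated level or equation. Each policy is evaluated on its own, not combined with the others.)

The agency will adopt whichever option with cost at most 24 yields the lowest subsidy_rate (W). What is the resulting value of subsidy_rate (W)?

Policy A (L + 25):
  L = 28 + 25 = 53
  R = 69
  B = 255 + 53 − 6·69 = -106
  W = 243 + 53 + 3·(-106) = -22
Policy B (L − 4):
  L = 28 − 4 = 24
  R = 69
  B = 255 + 24 − 6·69 = -135
  W = 243 + 24 + 3·(-135) = -138
Policy C (R − 23):
  L = 28
  R = 69 − 23 = 46
  B = 255 + 28 − 6·46 = 7
  W = 243 + 28 + 3·7 = 292
Comparing — Policy A: W=-22, Policy B: W=-138, Policy C: W=292. Lowest is -138 (Policy B).

-138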